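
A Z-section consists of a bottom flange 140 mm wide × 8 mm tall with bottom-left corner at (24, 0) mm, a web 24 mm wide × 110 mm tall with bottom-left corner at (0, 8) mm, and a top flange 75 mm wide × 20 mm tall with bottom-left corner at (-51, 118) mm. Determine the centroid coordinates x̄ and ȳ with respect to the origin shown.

x̄ = 22.19 mm, ȳ = 68.97 mm

bottom flange: A = 140 × 8 = 1120.00, centroid at (94.00, 4.00).
web: A = 24 × 110 = 2640.00, centroid at (12.00, 63.00).
top flange: A = 75 × 20 = 1500.00, centroid at (-13.50, 128.00).
ΣA = 5260.00 mm², ΣAx̄ = 116710.00 mm³, ΣAȳ = 362800.00 mm³.
x̄ = 116710.00/5260.00 = 22.19 mm; ȳ = 362800.00/5260.00 = 68.97 mm.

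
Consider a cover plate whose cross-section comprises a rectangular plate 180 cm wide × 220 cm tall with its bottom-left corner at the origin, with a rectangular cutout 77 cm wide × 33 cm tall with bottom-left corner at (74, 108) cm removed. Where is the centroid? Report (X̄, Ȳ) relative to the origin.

X̄ = 88.46 cm, Ȳ = 109.01 cm

plate: A = 180 × 220 = 39600.00, centroid at (90.00, 110.00).
hole: A = −(77 × 33) = -2541.00, centroid at (112.50, 124.50).
ΣA = 37059.00 cm²
ΣAX̄ = (39600.00)(90.00) + (-2541.00)(112.50) = 3278137.50 cm³
ΣAȲ = (39600.00)(110.00) + (-2541.00)(124.50) = 4039645.50 cm³
X̄ = 3278137.50 / 37059.00 = 88.46 cm
Ȳ = 4039645.50 / 37059.00 = 109.01 cm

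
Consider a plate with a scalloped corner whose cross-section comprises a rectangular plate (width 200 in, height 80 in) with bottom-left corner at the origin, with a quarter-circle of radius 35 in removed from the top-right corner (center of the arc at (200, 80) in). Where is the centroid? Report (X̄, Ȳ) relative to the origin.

plate: A = 200 × 80 = 16000.00, centroid at (100.00, 40.00).
removed quarter-circle: A = −¼π·35² = -962.11, centroid at (185.15, 65.15).
ΣA = 15037.89 in²
ΣAX̄ = (16000.00)(100.00) + (-962.11)(185.15) = 1421869.12 in³
ΣAȲ = (16000.00)(40.00) + (-962.11)(65.15) = 577322.65 in³
X̄ = 1421869.12 / 15037.89 = 94.55 in
Ȳ = 577322.65 / 15037.89 = 38.39 in

X̄ = 94.55 in, Ȳ = 38.39 in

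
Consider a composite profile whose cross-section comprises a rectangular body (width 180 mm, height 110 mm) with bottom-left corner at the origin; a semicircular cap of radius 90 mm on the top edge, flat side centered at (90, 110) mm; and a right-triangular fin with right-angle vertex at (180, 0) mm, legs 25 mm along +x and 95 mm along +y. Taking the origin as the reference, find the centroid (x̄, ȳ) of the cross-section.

x̄ = 93.46 mm, ȳ = 89.35 mm

Part | A | x̄ᵢ | ȳᵢ | A·x̄ᵢ | A·ȳᵢ
rectangular body | 19800.00 | 90.00 | 55.00 | 1782000.00 | 1089000.00
semicircular top | 12723.45 | 90.00 | 148.20 | 1145110.52 | 1885579.53
triangular fin | 1187.50 | 188.33 | 31.67 | 223645.83 | 37604.17
Σ | 33710.95 |  |  | 3150756.36 | 3012183.69
x̄ = 3150756.36 / 33710.95 = 93.46 mm
ȳ = 3012183.69 / 33710.95 = 89.35 mm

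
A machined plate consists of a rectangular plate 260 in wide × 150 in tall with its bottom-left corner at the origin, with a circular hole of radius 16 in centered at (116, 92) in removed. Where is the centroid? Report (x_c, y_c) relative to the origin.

x_c = 130.29 in, y_c = 74.64 in

plate: A = 260 × 150 = 39000.00, centroid at (130.00, 75.00).
hole: A = −π·16² = -804.25, centroid at (116.00, 92.00).
ΣA = 38195.75 in²
ΣAx_c = (39000.00)(130.00) + (-804.25)(116.00) = 4976707.26 in³
ΣAy_c = (39000.00)(75.00) + (-804.25)(92.00) = 2851009.21 in³
x_c = 4976707.26 / 38195.75 = 130.29 in
y_c = 2851009.21 / 38195.75 = 74.64 in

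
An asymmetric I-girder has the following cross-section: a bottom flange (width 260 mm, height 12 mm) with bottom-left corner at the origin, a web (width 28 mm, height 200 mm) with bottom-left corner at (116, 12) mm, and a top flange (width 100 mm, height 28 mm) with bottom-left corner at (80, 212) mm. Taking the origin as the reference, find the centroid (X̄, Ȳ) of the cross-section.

X̄ = 130.00 mm, Ȳ = 111.00 mm

bottom flange: A = 260 × 12 = 3120.00, centroid at (130.00, 6.00).
web: A = 28 × 200 = 5600.00, centroid at (130.00, 112.00).
top flange: A = 100 × 28 = 2800.00, centroid at (130.00, 226.00).
ΣA = 11520.00 mm²
ΣAX̄ = (3120.00)(130.00) + (5600.00)(130.00) + (2800.00)(130.00) = 1497600.00 mm³
ΣAȲ = (3120.00)(6.00) + (5600.00)(112.00) + (2800.00)(226.00) = 1278720.00 mm³
X̄ = 1497600.00 / 11520.00 = 130.00 mm
Ȳ = 1278720.00 / 11520.00 = 111.00 mm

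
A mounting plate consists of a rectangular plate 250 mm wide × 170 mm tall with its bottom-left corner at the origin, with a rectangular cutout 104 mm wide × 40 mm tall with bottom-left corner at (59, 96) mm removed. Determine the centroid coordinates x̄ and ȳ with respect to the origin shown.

x̄ = 126.52 mm, ȳ = 81.64 mm

plate: A = 250 × 170 = 42500.00, centroid at (125.00, 85.00).
hole: A = −(104 × 40) = -4160.00, centroid at (111.00, 116.00).
ΣA = 38340.00 mm², ΣAx̄ = 4850740.00 mm³, ΣAȳ = 3129940.00 mm³.
x̄ = 4850740.00/38340.00 = 126.52 mm; ȳ = 3129940.00/38340.00 = 81.64 mm.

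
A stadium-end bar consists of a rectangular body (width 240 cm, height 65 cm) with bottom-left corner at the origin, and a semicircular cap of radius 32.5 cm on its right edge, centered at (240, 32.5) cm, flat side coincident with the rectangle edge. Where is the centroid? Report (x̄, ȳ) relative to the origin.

x̄ = 132.86 cm, ȳ = 32.50 cm

rectangular body: A = 240 × 65 = 15600.00, centroid at (120.00, 32.50).
semicircular end: A = ½π·32.5² = 1659.15, centroid at (253.79, 32.50).
ΣA = 17259.15 cm², ΣAx̄ = 2293082.29 cm³, ΣAȳ = 560922.49 cm³.
x̄ = 2293082.29/17259.15 = 132.86 cm; ȳ = 560922.49/17259.15 = 32.50 cm.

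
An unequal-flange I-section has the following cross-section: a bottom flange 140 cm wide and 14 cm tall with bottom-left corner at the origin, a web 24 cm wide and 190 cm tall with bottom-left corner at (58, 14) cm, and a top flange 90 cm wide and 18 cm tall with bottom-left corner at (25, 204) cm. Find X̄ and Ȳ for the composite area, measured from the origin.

Part | A | x̄ᵢ | ȳᵢ | A·x̄ᵢ | A·ȳᵢ
bottom flange | 1960.00 | 70.00 | 7.00 | 137200.00 | 13720.00
web | 4560.00 | 70.00 | 109.00 | 319200.00 | 497040.00
top flange | 1620.00 | 70.00 | 213.00 | 113400.00 | 345060.00
Σ | 8140.00 |  |  | 569800.00 | 855820.00
X̄ = 569800.00 / 8140.00 = 70.00 cm
Ȳ = 855820.00 / 8140.00 = 105.14 cm

X̄ = 70.00 cm, Ȳ = 105.14 cm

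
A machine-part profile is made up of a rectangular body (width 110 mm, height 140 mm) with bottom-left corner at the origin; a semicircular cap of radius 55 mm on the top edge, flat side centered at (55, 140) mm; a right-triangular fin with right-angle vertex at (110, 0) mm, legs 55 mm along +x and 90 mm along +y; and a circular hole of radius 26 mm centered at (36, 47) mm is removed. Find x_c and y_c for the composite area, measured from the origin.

rectangular body: A = 110 × 140 = 15400.00, centroid at (55.00, 70.00).
semicircular top: A = ½π·55² = 4751.66, centroid at (55.00, 163.34).
triangular fin: A = ½·55·90 = 2475.00, centroid at (128.33, 30.00).
hole: A = −π·26² = -2123.72, centroid at (36.00, 47.00).
ΣA = 20502.94 mm²
ΣAx_c = (15400.00)(55.00) + (4751.66)(55.00) + (2475.00)(128.33) + (-2123.72)(36.00) = 1349512.44 mm³
ΣAy_c = (15400.00)(70.00) + (4751.66)(163.34) + (2475.00)(30.00) + (-2123.72)(47.00) = 1828584.23 mm³
x_c = 1349512.44 / 20502.94 = 65.82 mm
y_c = 1828584.23 / 20502.94 = 89.19 mm

x_c = 65.82 mm, y_c = 89.19 mm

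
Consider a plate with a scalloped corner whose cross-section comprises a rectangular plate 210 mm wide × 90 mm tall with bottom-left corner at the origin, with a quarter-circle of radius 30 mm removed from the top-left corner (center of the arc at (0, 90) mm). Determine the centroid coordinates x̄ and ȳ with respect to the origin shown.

x̄ = 108.58 mm, ȳ = 43.75 mm

plate: A = 210 × 90 = 18900.00, centroid at (105.00, 45.00).
removed quarter-circle: A = −¼π·30² = -706.86, centroid at (12.73, 77.27).
ΣA = 18193.14 mm²
ΣAx̄ = (18900.00)(105.00) + (-706.86)(12.73) = 1975500.00 mm³
ΣAȳ = (18900.00)(45.00) + (-706.86)(77.27) = 795882.75 mm³
x̄ = 1975500.00 / 18193.14 = 108.58 mm
ȳ = 795882.75 / 18193.14 = 43.75 mm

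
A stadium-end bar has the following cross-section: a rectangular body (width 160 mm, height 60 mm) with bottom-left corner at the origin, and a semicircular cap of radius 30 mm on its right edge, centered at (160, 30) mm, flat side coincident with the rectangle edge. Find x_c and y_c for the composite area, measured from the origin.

x_c = 91.90 mm, y_c = 30.00 mm

rectangular body: A = 160 × 60 = 9600.00, centroid at (80.00, 30.00).
semicircular end: A = ½π·30² = 1413.72, centroid at (172.73, 30.00).
ΣA = 11013.72 mm², ΣAx_c = 1012194.67 mm³, ΣAy_c = 330411.50 mm³.
x_c = 1012194.67/11013.72 = 91.90 mm; y_c = 330411.50/11013.72 = 30.00 mm.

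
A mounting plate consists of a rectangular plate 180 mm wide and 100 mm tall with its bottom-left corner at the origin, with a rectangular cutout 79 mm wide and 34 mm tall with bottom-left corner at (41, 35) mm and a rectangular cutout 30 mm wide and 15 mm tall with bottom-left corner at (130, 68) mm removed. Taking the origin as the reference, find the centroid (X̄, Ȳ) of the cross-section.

Part | A | x̄ᵢ | ȳᵢ | A·x̄ᵢ | A·ȳᵢ
plate | 18000.00 | 90.00 | 50.00 | 1620000.00 | 900000.00
hole 1 | -2686.00 | 80.50 | 52.00 | -216223.00 | -139672.00
hole 2 | -450.00 | 145.00 | 75.50 | -65250.00 | -33975.00
Σ | 14864.00 |  |  | 1338527.00 | 726353.00
X̄ = 1338527.00 / 14864.00 = 90.05 mm
Ȳ = 726353.00 / 14864.00 = 48.87 mm

X̄ = 90.05 mm, Ȳ = 48.87 mm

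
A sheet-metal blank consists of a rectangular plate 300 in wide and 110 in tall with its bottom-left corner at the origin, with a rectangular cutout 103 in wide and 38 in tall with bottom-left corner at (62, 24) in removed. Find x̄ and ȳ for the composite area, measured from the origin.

plate: A = 300 × 110 = 33000.00, centroid at (150.00, 55.00).
hole: A = −(103 × 38) = -3914.00, centroid at (113.50, 43.00).
ΣA = 29086.00 in²
ΣAx̄ = (33000.00)(150.00) + (-3914.00)(113.50) = 4505761.00 in³
ΣAȳ = (33000.00)(55.00) + (-3914.00)(43.00) = 1646698.00 in³
x̄ = 4505761.00 / 29086.00 = 154.91 in
ȳ = 1646698.00 / 29086.00 = 56.61 in

x̄ = 154.91 in, ȳ = 56.61 in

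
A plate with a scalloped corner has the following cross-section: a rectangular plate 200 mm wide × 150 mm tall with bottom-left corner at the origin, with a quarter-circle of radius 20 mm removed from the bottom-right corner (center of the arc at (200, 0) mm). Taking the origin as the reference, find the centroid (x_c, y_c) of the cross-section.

x_c = 99.03 mm, y_c = 75.70 mm

plate: A = 200 × 150 = 30000.00, centroid at (100.00, 75.00).
removed quarter-circle: A = −¼π·20² = -314.16, centroid at (191.51, 8.49).
ΣA = 29685.84 mm², ΣAx_c = 2939834.81 mm³, ΣAy_c = 2247333.33 mm³.
x_c = 2939834.81/29685.84 = 99.03 mm; y_c = 2247333.33/29685.84 = 75.70 mm.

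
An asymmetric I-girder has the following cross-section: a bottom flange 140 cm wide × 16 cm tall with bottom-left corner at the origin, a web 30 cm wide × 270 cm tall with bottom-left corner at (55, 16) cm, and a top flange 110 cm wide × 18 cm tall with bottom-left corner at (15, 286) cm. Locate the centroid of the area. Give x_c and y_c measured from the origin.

bottom flange: A = 140 × 16 = 2240.00, centroid at (70.00, 8.00).
web: A = 30 × 270 = 8100.00, centroid at (70.00, 151.00).
top flange: A = 110 × 18 = 1980.00, centroid at (70.00, 295.00).
ΣA = 12320.00 cm²
ΣAx_c = (2240.00)(70.00) + (8100.00)(70.00) + (1980.00)(70.00) = 862400.00 cm³
ΣAy_c = (2240.00)(8.00) + (8100.00)(151.00) + (1980.00)(295.00) = 1825120.00 cm³
x_c = 862400.00 / 12320.00 = 70.00 cm
y_c = 1825120.00 / 12320.00 = 148.14 cm

x_c = 70.00 cm, y_c = 148.14 cm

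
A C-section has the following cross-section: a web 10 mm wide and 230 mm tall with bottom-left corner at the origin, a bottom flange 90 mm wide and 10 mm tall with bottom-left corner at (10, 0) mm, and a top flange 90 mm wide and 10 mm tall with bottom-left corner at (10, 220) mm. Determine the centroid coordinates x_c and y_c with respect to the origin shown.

web: A = 10 × 230 = 2300.00, centroid at (5.00, 115.00).
bottom flange: A = 90 × 10 = 900.00, centroid at (55.00, 5.00).
top flange: A = 90 × 10 = 900.00, centroid at (55.00, 225.00).
ΣA = 4100.00 mm²
ΣAx_c = (2300.00)(5.00) + (900.00)(55.00) + (900.00)(55.00) = 110500.00 mm³
ΣAy_c = (2300.00)(115.00) + (900.00)(5.00) + (900.00)(225.00) = 471500.00 mm³
x_c = 110500.00 / 4100.00 = 26.95 mm
y_c = 471500.00 / 4100.00 = 115.00 mm

x_c = 26.95 mm, y_c = 115.00 mm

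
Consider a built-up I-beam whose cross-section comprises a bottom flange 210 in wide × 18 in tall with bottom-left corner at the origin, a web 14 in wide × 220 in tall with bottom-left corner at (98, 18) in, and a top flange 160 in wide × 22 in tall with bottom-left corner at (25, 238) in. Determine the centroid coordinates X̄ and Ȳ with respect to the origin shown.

Part | A | x̄ᵢ | ȳᵢ | A·x̄ᵢ | A·ȳᵢ
bottom flange | 3780.00 | 105.00 | 9.00 | 396900.00 | 34020.00
web | 3080.00 | 105.00 | 128.00 | 323400.00 | 394240.00
top flange | 3520.00 | 105.00 | 249.00 | 369600.00 | 876480.00
Σ | 10380.00 |  |  | 1089900.00 | 1304740.00
X̄ = 1089900.00 / 10380.00 = 105.00 in
Ȳ = 1304740.00 / 10380.00 = 125.70 in

X̄ = 105.00 in, Ȳ = 125.70 in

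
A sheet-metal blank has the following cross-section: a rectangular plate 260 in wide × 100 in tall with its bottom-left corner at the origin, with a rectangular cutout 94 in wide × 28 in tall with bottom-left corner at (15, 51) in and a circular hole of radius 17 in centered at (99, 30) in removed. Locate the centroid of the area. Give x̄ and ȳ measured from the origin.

x̄ = 139.22 in, ȳ = 49.05 in

plate: A = 260 × 100 = 26000.00, centroid at (130.00, 50.00).
hole 1: A = −(94 × 28) = -2632.00, centroid at (62.00, 65.00).
hole 2: A = −π·17² = -907.92, centroid at (99.00, 30.00).
ΣA = 22460.08 in², ΣAx̄ = 3126931.89 in³, ΣAȳ = 1101682.39 in³.
x̄ = 3126931.89/22460.08 = 139.22 in; ȳ = 1101682.39/22460.08 = 49.05 in.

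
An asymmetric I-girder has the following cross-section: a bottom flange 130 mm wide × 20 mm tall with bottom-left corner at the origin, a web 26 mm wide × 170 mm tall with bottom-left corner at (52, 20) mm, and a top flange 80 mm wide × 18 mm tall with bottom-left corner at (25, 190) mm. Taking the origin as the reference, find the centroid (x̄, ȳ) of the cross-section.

x̄ = 65.00 mm, ȳ = 91.80 mm

bottom flange: A = 130 × 20 = 2600.00, centroid at (65.00, 10.00).
web: A = 26 × 170 = 4420.00, centroid at (65.00, 105.00).
top flange: A = 80 × 18 = 1440.00, centroid at (65.00, 199.00).
ΣA = 8460.00 mm²
ΣAx̄ = (2600.00)(65.00) + (4420.00)(65.00) + (1440.00)(65.00) = 549900.00 mm³
ΣAȳ = (2600.00)(10.00) + (4420.00)(105.00) + (1440.00)(199.00) = 776660.00 mm³
x̄ = 549900.00 / 8460.00 = 65.00 mm
ȳ = 776660.00 / 8460.00 = 91.80 mm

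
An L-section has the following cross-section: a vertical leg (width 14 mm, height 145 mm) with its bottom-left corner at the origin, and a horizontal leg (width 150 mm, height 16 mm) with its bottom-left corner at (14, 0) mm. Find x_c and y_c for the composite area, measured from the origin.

vertical leg: A = 14 × 145 = 2030.00, centroid at (7.00, 72.50).
horizontal leg: A = 150 × 16 = 2400.00, centroid at (89.00, 8.00).
ΣA = 4430.00 mm²
ΣAx_c = (2030.00)(7.00) + (2400.00)(89.00) = 227810.00 mm³
ΣAy_c = (2030.00)(72.50) + (2400.00)(8.00) = 166375.00 mm³
x_c = 227810.00 / 4430.00 = 51.42 mm
y_c = 166375.00 / 4430.00 = 37.56 mm

x_c = 51.42 mm, y_c = 37.56 mm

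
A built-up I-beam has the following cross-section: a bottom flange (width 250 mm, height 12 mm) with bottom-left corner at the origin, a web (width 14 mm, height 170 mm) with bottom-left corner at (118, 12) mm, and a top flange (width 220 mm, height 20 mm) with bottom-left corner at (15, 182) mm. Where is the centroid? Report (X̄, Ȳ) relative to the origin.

bottom flange: A = 250 × 12 = 3000.00, centroid at (125.00, 6.00).
web: A = 14 × 170 = 2380.00, centroid at (125.00, 97.00).
top flange: A = 220 × 20 = 4400.00, centroid at (125.00, 192.00).
ΣA = 9780.00 mm²
ΣAX̄ = (3000.00)(125.00) + (2380.00)(125.00) + (4400.00)(125.00) = 1222500.00 mm³
ΣAȲ = (3000.00)(6.00) + (2380.00)(97.00) + (4400.00)(192.00) = 1093660.00 mm³
X̄ = 1222500.00 / 9780.00 = 125.00 mm
Ȳ = 1093660.00 / 9780.00 = 111.83 mm

X̄ = 125.00 mm, Ȳ = 111.83 mm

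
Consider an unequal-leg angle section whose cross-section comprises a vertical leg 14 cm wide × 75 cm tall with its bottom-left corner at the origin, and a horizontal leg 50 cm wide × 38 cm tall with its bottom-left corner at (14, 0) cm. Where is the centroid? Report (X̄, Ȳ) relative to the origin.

X̄ = 27.61 cm, Ȳ = 25.58 cm

vertical leg: A = 14 × 75 = 1050.00, centroid at (7.00, 37.50).
horizontal leg: A = 50 × 38 = 1900.00, centroid at (39.00, 19.00).
ΣA = 2950.00 cm²
ΣAX̄ = (1050.00)(7.00) + (1900.00)(39.00) = 81450.00 cm³
ΣAȲ = (1050.00)(37.50) + (1900.00)(19.00) = 75475.00 cm³
X̄ = 81450.00 / 2950.00 = 27.61 cm
Ȳ = 75475.00 / 2950.00 = 25.58 cm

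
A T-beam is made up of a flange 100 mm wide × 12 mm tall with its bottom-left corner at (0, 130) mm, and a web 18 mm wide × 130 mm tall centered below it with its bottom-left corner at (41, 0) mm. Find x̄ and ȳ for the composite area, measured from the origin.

x̄ = 50.00 mm, ȳ = 89.07 mm

web: A = 18 × 130 = 2340.00, centroid at (50.00, 65.00).
flange: A = 100 × 12 = 1200.00, centroid at (50.00, 136.00).
ΣA = 3540.00 mm²
ΣAx̄ = (2340.00)(50.00) + (1200.00)(50.00) = 177000.00 mm³
ΣAȳ = (2340.00)(65.00) + (1200.00)(136.00) = 315300.00 mm³
x̄ = 177000.00 / 3540.00 = 50.00 mm
ȳ = 315300.00 / 3540.00 = 89.07 mm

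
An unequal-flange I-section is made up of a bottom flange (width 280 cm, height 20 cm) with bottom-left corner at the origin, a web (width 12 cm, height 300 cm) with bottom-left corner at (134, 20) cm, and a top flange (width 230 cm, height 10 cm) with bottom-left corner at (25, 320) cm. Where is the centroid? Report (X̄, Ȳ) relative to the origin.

X̄ = 140.00 cm, Ȳ = 123.09 cm

bottom flange: A = 280 × 20 = 5600.00, centroid at (140.00, 10.00).
web: A = 12 × 300 = 3600.00, centroid at (140.00, 170.00).
top flange: A = 230 × 10 = 2300.00, centroid at (140.00, 325.00).
ΣA = 11500.00 cm², ΣAX̄ = 1610000.00 cm³, ΣAȲ = 1415500.00 cm³.
X̄ = 1610000.00/11500.00 = 140.00 cm; Ȳ = 1415500.00/11500.00 = 123.09 cm.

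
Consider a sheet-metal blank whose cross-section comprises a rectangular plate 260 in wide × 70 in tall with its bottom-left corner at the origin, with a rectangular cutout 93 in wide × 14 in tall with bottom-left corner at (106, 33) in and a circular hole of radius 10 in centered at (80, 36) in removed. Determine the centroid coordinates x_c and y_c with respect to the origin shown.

Part | A | x̄ᵢ | ȳᵢ | A·x̄ᵢ | A·ȳᵢ
plate | 18200.00 | 130.00 | 35.00 | 2366000.00 | 637000.00
hole 1 | -1302.00 | 152.50 | 40.00 | -198555.00 | -52080.00
hole 2 | -314.16 | 80.00 | 36.00 | -25132.74 | -11309.73
Σ | 16583.84 |  |  | 2142312.26 | 573610.27
x_c = 2142312.26 / 16583.84 = 129.18 in
y_c = 573610.27 / 16583.84 = 34.59 in

x_c = 129.18 in, y_c = 34.59 in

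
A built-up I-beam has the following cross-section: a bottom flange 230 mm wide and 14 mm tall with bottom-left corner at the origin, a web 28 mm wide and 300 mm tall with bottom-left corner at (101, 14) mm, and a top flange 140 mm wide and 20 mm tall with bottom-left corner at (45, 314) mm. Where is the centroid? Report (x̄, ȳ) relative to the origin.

x̄ = 115.00 mm, ȳ = 160.01 mm

bottom flange: A = 230 × 14 = 3220.00, centroid at (115.00, 7.00).
web: A = 28 × 300 = 8400.00, centroid at (115.00, 164.00).
top flange: A = 140 × 20 = 2800.00, centroid at (115.00, 324.00).
ΣA = 14420.00 mm², ΣAx̄ = 1658300.00 mm³, ΣAȳ = 2307340.00 mm³.
x̄ = 1658300.00/14420.00 = 115.00 mm; ȳ = 2307340.00/14420.00 = 160.01 mm.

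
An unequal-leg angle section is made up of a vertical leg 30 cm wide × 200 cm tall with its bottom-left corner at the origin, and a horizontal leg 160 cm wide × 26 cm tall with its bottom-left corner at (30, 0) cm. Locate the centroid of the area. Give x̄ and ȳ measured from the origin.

x̄ = 53.90 cm, ȳ = 64.38 cm

vertical leg: A = 30 × 200 = 6000.00, centroid at (15.00, 100.00).
horizontal leg: A = 160 × 26 = 4160.00, centroid at (110.00, 13.00).
ΣA = 10160.00 cm²
ΣAx̄ = (6000.00)(15.00) + (4160.00)(110.00) = 547600.00 cm³
ΣAȳ = (6000.00)(100.00) + (4160.00)(13.00) = 654080.00 cm³
x̄ = 547600.00 / 10160.00 = 53.90 cm
ȳ = 654080.00 / 10160.00 = 64.38 cm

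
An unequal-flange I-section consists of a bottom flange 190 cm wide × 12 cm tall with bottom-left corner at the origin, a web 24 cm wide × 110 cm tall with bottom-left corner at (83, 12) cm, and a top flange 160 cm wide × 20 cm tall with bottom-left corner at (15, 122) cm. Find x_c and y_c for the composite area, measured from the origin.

x_c = 95.00 cm, y_c = 75.49 cm

bottom flange: A = 190 × 12 = 2280.00, centroid at (95.00, 6.00).
web: A = 24 × 110 = 2640.00, centroid at (95.00, 67.00).
top flange: A = 160 × 20 = 3200.00, centroid at (95.00, 132.00).
ΣA = 8120.00 cm²
ΣAx_c = (2280.00)(95.00) + (2640.00)(95.00) + (3200.00)(95.00) = 771400.00 cm³
ΣAy_c = (2280.00)(6.00) + (2640.00)(67.00) + (3200.00)(132.00) = 612960.00 cm³
x_c = 771400.00 / 8120.00 = 95.00 cm
y_c = 612960.00 / 8120.00 = 75.49 cm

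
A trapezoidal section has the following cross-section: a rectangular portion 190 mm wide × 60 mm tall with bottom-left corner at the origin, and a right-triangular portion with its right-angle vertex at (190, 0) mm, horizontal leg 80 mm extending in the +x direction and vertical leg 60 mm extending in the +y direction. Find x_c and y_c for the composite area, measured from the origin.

x_c = 116.16 mm, y_c = 28.26 mm

rectangular portion: A = 190 × 60 = 11400.00, centroid at (95.00, 30.00).
triangular portion: A = ½·80·60 = 2400.00, centroid at (216.67, 20.00).
ΣA = 13800.00 mm², ΣAx_c = 1603000.00 mm³, ΣAy_c = 390000.00 mm³.
x_c = 1603000.00/13800.00 = 116.16 mm; y_c = 390000.00/13800.00 = 28.26 mm.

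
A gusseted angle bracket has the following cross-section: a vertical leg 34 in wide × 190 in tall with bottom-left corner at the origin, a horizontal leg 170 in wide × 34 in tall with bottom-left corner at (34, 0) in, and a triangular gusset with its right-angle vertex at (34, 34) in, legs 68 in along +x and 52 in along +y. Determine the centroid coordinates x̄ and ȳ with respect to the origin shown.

Part | A | x̄ᵢ | ȳᵢ | A·x̄ᵢ | A·ȳᵢ
vertical leg | 6460.00 | 17.00 | 95.00 | 109820.00 | 613700.00
horizontal leg | 5780.00 | 119.00 | 17.00 | 687820.00 | 98260.00
gusset | 1768.00 | 56.67 | 51.33 | 100186.67 | 90757.33
Σ | 14008.00 |  |  | 897826.67 | 802717.33
x̄ = 897826.67 / 14008.00 = 64.09 in
ȳ = 802717.33 / 14008.00 = 57.30 in

x̄ = 64.09 in, ȳ = 57.30 in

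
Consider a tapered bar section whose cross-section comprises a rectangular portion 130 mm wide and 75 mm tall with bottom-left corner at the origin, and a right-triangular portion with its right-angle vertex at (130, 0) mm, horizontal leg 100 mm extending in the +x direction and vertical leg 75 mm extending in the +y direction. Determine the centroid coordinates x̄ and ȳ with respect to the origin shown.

x̄ = 92.31 mm, ȳ = 34.03 mm

Part | A | x̄ᵢ | ȳᵢ | A·x̄ᵢ | A·ȳᵢ
rectangular portion | 9750.00 | 65.00 | 37.50 | 633750.00 | 365625.00
triangular portion | 3750.00 | 163.33 | 25.00 | 612500.00 | 93750.00
Σ | 13500.00 |  |  | 1246250.00 | 459375.00
x̄ = 1246250.00 / 13500.00 = 92.31 mm
ȳ = 459375.00 / 13500.00 = 34.03 mm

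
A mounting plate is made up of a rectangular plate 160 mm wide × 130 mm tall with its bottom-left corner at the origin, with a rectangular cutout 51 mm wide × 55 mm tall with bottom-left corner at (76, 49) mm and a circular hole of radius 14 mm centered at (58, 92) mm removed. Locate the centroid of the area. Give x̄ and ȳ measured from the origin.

x̄ = 77.31 mm, ȳ = 62.19 mm

plate: A = 160 × 130 = 20800.00, centroid at (80.00, 65.00).
hole 1: A = −(51 × 55) = -2805.00, centroid at (101.50, 76.50).
hole 2: A = −π·14² = -615.75, centroid at (58.00, 92.00).
ΣA = 17379.25 mm²
ΣAx̄ = (20800.00)(80.00) + (-2805.00)(101.50) + (-615.75)(58.00) = 1343578.87 mm³
ΣAȳ = (20800.00)(65.00) + (-2805.00)(76.50) + (-615.75)(92.00) = 1080768.30 mm³
x̄ = 1343578.87 / 17379.25 = 77.31 mm
ȳ = 1080768.30 / 17379.25 = 62.19 mm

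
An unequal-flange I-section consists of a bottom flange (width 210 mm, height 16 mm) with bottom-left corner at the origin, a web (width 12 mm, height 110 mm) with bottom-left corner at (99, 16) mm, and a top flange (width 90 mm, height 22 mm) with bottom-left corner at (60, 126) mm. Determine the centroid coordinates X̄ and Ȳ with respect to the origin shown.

Part | A | x̄ᵢ | ȳᵢ | A·x̄ᵢ | A·ȳᵢ
bottom flange | 3360.00 | 105.00 | 8.00 | 352800.00 | 26880.00
web | 1320.00 | 105.00 | 71.00 | 138600.00 | 93720.00
top flange | 1980.00 | 105.00 | 137.00 | 207900.00 | 271260.00
Σ | 6660.00 |  |  | 699300.00 | 391860.00
X̄ = 699300.00 / 6660.00 = 105.00 mm
Ȳ = 391860.00 / 6660.00 = 58.84 mm

X̄ = 105.00 mm, Ȳ = 58.84 mm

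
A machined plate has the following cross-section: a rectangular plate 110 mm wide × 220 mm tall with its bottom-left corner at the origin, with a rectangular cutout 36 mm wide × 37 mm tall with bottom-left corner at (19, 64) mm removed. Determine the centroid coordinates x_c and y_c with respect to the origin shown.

Part | A | x̄ᵢ | ȳᵢ | A·x̄ᵢ | A·ȳᵢ
plate | 24200.00 | 55.00 | 110.00 | 1331000.00 | 2662000.00
hole | -1332.00 | 37.00 | 82.50 | -49284.00 | -109890.00
Σ | 22868.00 |  |  | 1281716.00 | 2552110.00
x_c = 1281716.00 / 22868.00 = 56.05 mm
y_c = 2552110.00 / 22868.00 = 111.60 mm

x_c = 56.05 mm, y_c = 111.60 mm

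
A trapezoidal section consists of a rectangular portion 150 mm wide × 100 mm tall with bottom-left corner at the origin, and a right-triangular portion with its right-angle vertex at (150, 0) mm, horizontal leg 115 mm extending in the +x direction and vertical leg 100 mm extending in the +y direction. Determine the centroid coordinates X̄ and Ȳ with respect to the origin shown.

Part | A | x̄ᵢ | ȳᵢ | A·x̄ᵢ | A·ȳᵢ
rectangular portion | 15000.00 | 75.00 | 50.00 | 1125000.00 | 750000.00
triangular portion | 5750.00 | 188.33 | 33.33 | 1082916.67 | 191666.67
Σ | 20750.00 |  |  | 2207916.67 | 941666.67
X̄ = 2207916.67 / 20750.00 = 106.41 mm
Ȳ = 941666.67 / 20750.00 = 45.38 mm

X̄ = 106.41 mm, Ȳ = 45.38 mm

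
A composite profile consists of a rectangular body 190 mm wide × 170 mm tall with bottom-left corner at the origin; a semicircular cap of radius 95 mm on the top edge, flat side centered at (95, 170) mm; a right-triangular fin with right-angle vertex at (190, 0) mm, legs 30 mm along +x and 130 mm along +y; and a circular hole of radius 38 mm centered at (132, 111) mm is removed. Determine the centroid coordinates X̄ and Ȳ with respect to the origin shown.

X̄ = 95.84 mm, Ȳ = 120.94 mm

Part | A | x̄ᵢ | ȳᵢ | A·x̄ᵢ | A·ȳᵢ
rectangular body | 32300.00 | 95.00 | 85.00 | 3068500.00 | 2745500.00
semicircular top | 14176.44 | 95.00 | 210.32 | 1346761.50 | 2981577.60
triangular fin | 1950.00 | 200.00 | 43.33 | 390000.00 | 84500.00
hole | -4536.46 | 132.00 | 111.00 | -598812.69 | -503547.04
Σ | 43889.98 |  |  | 4206448.81 | 5308030.56
X̄ = 4206448.81 / 43889.98 = 95.84 mm
Ȳ = 5308030.56 / 43889.98 = 120.94 mm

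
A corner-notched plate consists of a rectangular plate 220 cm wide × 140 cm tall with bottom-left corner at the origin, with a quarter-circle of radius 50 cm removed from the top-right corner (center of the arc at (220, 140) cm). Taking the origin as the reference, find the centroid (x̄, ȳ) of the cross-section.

plate: A = 220 × 140 = 30800.00, centroid at (110.00, 70.00).
removed quarter-circle: A = −¼π·50² = -1963.50, centroid at (198.78, 118.78).
ΣA = 28836.50 cm², ΣAx̄ = 2997697.68 cm³, ΣAȳ = 1922777.31 cm³.
x̄ = 2997697.68/28836.50 = 103.95 cm; ȳ = 1922777.31/28836.50 = 66.68 cm.

x̄ = 103.95 cm, ȳ = 66.68 cm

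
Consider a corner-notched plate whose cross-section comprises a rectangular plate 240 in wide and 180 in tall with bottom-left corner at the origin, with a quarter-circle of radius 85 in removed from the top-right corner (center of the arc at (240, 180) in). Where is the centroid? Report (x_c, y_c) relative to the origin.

Part | A | x̄ᵢ | ȳᵢ | A·x̄ᵢ | A·ȳᵢ
plate | 43200.00 | 120.00 | 90.00 | 5184000.00 | 3888000.00
removed quarter-circle | -5674.50 | 203.92 | 143.92 | -1157172.08 | -816701.98
Σ | 37525.50 |  |  | 4026827.92 | 3071298.02
x_c = 4026827.92 / 37525.50 = 107.31 in
y_c = 3071298.02 / 37525.50 = 81.85 in

x_c = 107.31 in, y_c = 81.85 in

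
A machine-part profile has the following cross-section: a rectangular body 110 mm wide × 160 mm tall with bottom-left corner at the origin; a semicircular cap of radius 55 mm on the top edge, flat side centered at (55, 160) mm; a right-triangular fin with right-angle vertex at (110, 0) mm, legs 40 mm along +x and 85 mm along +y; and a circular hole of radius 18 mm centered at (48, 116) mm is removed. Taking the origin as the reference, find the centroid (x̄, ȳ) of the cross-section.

Part | A | x̄ᵢ | ȳᵢ | A·x̄ᵢ | A·ȳᵢ
rectangular body | 17600.00 | 55.00 | 80.00 | 968000.00 | 1408000.00
semicircular top | 4751.66 | 55.00 | 183.34 | 261341.24 | 871182.09
triangular fin | 1700.00 | 123.33 | 28.33 | 209666.67 | 48166.67
hole | -1017.88 | 48.00 | 116.00 | -48858.05 | -118073.62
Σ | 23033.78 |  |  | 1390149.86 | 2209275.14
x̄ = 1390149.86 / 23033.78 = 60.35 mm
ȳ = 2209275.14 / 23033.78 = 95.91 mm

x̄ = 60.35 mm, ȳ = 95.91 mm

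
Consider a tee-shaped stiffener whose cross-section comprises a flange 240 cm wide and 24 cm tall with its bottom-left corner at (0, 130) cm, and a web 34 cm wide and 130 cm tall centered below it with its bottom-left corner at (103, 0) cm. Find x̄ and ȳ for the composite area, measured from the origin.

web: A = 34 × 130 = 4420.00, centroid at (120.00, 65.00).
flange: A = 240 × 24 = 5760.00, centroid at (120.00, 142.00).
ΣA = 10180.00 cm², ΣAx̄ = 1221600.00 cm³, ΣAȳ = 1105220.00 cm³.
x̄ = 1221600.00/10180.00 = 120.00 cm; ȳ = 1105220.00/10180.00 = 108.57 cm.

x̄ = 120.00 cm, ȳ = 108.57 cm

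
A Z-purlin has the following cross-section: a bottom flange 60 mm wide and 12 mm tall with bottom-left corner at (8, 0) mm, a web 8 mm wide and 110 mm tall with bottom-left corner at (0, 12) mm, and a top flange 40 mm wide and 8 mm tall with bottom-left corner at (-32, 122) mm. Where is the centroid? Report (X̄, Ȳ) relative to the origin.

bottom flange: A = 60 × 12 = 720.00, centroid at (38.00, 6.00).
web: A = 8 × 110 = 880.00, centroid at (4.00, 67.00).
top flange: A = 40 × 8 = 320.00, centroid at (-12.00, 126.00).
ΣA = 1920.00 mm²
ΣAX̄ = (720.00)(38.00) + (880.00)(4.00) + (320.00)(-12.00) = 27040.00 mm³
ΣAȲ = (720.00)(6.00) + (880.00)(67.00) + (320.00)(126.00) = 103600.00 mm³
X̄ = 27040.00 / 1920.00 = 14.08 mm
Ȳ = 103600.00 / 1920.00 = 53.96 mm

X̄ = 14.08 mm, Ȳ = 53.96 mm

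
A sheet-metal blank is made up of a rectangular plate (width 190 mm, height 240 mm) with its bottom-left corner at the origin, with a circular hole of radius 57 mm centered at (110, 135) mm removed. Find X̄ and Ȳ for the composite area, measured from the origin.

plate: A = 190 × 240 = 45600.00, centroid at (95.00, 120.00).
hole: A = −π·57² = -10207.03, centroid at (110.00, 135.00).
ΣA = 35392.97 mm²
ΣAX̄ = (45600.00)(95.00) + (-10207.03)(110.00) = 3209226.20 mm³
ΣAȲ = (45600.00)(120.00) + (-10207.03)(135.00) = 4094050.34 mm³
X̄ = 3209226.20 / 35392.97 = 90.67 mm
Ȳ = 4094050.34 / 35392.97 = 115.67 mm

X̄ = 90.67 mm, Ȳ = 115.67 mm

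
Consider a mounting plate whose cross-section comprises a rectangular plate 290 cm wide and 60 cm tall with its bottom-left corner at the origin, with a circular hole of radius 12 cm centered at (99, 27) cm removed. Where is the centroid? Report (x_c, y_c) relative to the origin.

x_c = 146.23 cm, y_c = 30.08 cm

plate: A = 290 × 60 = 17400.00, centroid at (145.00, 30.00).
hole: A = −π·12² = -452.39, centroid at (99.00, 27.00).
ΣA = 16947.61 cm²
ΣAx_c = (17400.00)(145.00) + (-452.39)(99.00) = 2478213.46 cm³
ΣAy_c = (17400.00)(30.00) + (-452.39)(27.00) = 509785.49 cm³
x_c = 2478213.46 / 16947.61 = 146.23 cm
y_c = 509785.49 / 16947.61 = 30.08 cm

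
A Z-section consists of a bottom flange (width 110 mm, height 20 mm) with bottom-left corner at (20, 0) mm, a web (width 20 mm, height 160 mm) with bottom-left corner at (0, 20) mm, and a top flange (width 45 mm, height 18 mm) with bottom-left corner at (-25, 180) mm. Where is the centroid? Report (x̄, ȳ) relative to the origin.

x̄ = 31.40 mm, ȳ = 79.72 mm

bottom flange: A = 110 × 20 = 2200.00, centroid at (75.00, 10.00).
web: A = 20 × 160 = 3200.00, centroid at (10.00, 100.00).
top flange: A = 45 × 18 = 810.00, centroid at (-2.50, 189.00).
ΣA = 6210.00 mm², ΣAx̄ = 194975.00 mm³, ΣAȳ = 495090.00 mm³.
x̄ = 194975.00/6210.00 = 31.40 mm; ȳ = 495090.00/6210.00 = 79.72 mm.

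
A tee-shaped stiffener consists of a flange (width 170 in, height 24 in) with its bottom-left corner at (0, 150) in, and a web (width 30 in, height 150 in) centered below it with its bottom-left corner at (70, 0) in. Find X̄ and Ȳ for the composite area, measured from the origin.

X̄ = 85.00 in, Ȳ = 116.37 in

web: A = 30 × 150 = 4500.00, centroid at (85.00, 75.00).
flange: A = 170 × 24 = 4080.00, centroid at (85.00, 162.00).
ΣA = 8580.00 in²
ΣAX̄ = (4500.00)(85.00) + (4080.00)(85.00) = 729300.00 in³
ΣAȲ = (4500.00)(75.00) + (4080.00)(162.00) = 998460.00 in³
X̄ = 729300.00 / 8580.00 = 85.00 in
Ȳ = 998460.00 / 8580.00 = 116.37 in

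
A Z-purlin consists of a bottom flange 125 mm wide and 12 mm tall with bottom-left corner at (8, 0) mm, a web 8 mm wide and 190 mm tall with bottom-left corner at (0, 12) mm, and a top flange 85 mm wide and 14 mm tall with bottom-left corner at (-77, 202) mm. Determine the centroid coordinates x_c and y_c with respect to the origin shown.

x_c = 16.81 mm, y_c = 99.85 mm

bottom flange: A = 125 × 12 = 1500.00, centroid at (70.50, 6.00).
web: A = 8 × 190 = 1520.00, centroid at (4.00, 107.00).
top flange: A = 85 × 14 = 1190.00, centroid at (-34.50, 209.00).
ΣA = 4210.00 mm²
ΣAx_c = (1500.00)(70.50) + (1520.00)(4.00) + (1190.00)(-34.50) = 70775.00 mm³
ΣAy_c = (1500.00)(6.00) + (1520.00)(107.00) + (1190.00)(209.00) = 420350.00 mm³
x_c = 70775.00 / 4210.00 = 16.81 mm
y_c = 420350.00 / 4210.00 = 99.85 mm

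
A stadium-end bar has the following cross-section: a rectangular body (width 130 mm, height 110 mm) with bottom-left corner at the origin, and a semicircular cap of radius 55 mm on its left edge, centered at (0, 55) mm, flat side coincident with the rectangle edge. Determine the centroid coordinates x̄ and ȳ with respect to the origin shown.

Part | A | x̄ᵢ | ȳᵢ | A·x̄ᵢ | A·ȳᵢ
rectangular body | 14300.00 | 65.00 | 55.00 | 929500.00 | 786500.00
semicircular end | 4751.66 | -23.34 | 55.00 | -110916.67 | 261341.24
Σ | 19051.66 |  |  | 818583.33 | 1047841.24
x̄ = 818583.33 / 19051.66 = 42.97 mm
ȳ = 1047841.24 / 19051.66 = 55.00 mm

x̄ = 42.97 mm, ȳ = 55.00 mm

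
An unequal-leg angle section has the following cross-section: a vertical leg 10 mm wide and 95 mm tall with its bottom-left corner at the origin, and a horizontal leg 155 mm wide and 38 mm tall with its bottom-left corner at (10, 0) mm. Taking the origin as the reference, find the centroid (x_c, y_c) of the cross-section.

x_c = 76.04 mm, y_c = 22.96 mm

vertical leg: A = 10 × 95 = 950.00, centroid at (5.00, 47.50).
horizontal leg: A = 155 × 38 = 5890.00, centroid at (87.50, 19.00).
ΣA = 6840.00 mm²
ΣAx_c = (950.00)(5.00) + (5890.00)(87.50) = 520125.00 mm³
ΣAy_c = (950.00)(47.50) + (5890.00)(19.00) = 157035.00 mm³
x_c = 520125.00 / 6840.00 = 76.04 mm
y_c = 157035.00 / 6840.00 = 22.96 mm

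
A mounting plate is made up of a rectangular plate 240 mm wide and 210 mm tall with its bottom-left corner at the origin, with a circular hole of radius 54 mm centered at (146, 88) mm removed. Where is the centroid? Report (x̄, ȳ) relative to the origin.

plate: A = 240 × 210 = 50400.00, centroid at (120.00, 105.00).
hole: A = −π·54² = -9160.88, centroid at (146.00, 88.00).
ΣA = 41239.12 mm²
ΣAx̄ = (50400.00)(120.00) + (-9160.88)(146.00) = 4710510.91 mm³
ΣAȳ = (50400.00)(105.00) + (-9160.88)(88.00) = 4485842.19 mm³
x̄ = 4710510.91 / 41239.12 = 114.22 mm
ȳ = 4485842.19 / 41239.12 = 108.78 mm

x̄ = 114.22 mm, ȳ = 108.78 mm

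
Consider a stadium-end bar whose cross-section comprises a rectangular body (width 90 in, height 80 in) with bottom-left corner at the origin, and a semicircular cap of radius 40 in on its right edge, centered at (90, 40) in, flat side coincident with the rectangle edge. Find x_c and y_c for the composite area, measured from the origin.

x_c = 61.04 in, y_c = 40.00 in

Part | A | x̄ᵢ | ȳᵢ | A·x̄ᵢ | A·ȳᵢ
rectangular body | 7200.00 | 45.00 | 40.00 | 324000.00 | 288000.00
semicircular end | 2513.27 | 106.98 | 40.00 | 268861.34 | 100530.96
Σ | 9713.27 |  |  | 592861.34 | 388530.96
x_c = 592861.34 / 9713.27 = 61.04 in
y_c = 388530.96 / 9713.27 = 40.00 in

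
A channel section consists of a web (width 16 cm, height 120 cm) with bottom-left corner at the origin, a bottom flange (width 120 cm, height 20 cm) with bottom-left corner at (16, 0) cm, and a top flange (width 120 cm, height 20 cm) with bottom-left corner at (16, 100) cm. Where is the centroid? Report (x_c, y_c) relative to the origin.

web: A = 16 × 120 = 1920.00, centroid at (8.00, 60.00).
bottom flange: A = 120 × 20 = 2400.00, centroid at (76.00, 10.00).
top flange: A = 120 × 20 = 2400.00, centroid at (76.00, 110.00).
ΣA = 6720.00 cm², ΣAx_c = 380160.00 cm³, ΣAy_c = 403200.00 cm³.
x_c = 380160.00/6720.00 = 56.57 cm; y_c = 403200.00/6720.00 = 60.00 cm.

x_c = 56.57 cm, y_c = 60.00 cm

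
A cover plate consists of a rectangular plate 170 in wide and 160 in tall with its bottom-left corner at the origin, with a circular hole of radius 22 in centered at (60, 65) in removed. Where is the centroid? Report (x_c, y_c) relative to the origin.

plate: A = 170 × 160 = 27200.00, centroid at (85.00, 80.00).
hole: A = −π·22² = -1520.53, centroid at (60.00, 65.00).
ΣA = 25679.47 in²
ΣAx_c = (27200.00)(85.00) + (-1520.53)(60.00) = 2220768.15 in³
ΣAy_c = (27200.00)(80.00) + (-1520.53)(65.00) = 2077165.50 in³
x_c = 2220768.15 / 25679.47 = 86.48 in
y_c = 2077165.50 / 25679.47 = 80.89 in

x_c = 86.48 in, y_c = 80.89 in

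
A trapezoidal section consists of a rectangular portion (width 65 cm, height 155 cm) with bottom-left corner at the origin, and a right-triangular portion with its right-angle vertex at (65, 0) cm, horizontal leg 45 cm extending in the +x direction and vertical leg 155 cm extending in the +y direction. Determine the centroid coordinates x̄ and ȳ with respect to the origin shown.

x̄ = 44.71 cm, ȳ = 70.86 cm

Part | A | x̄ᵢ | ȳᵢ | A·x̄ᵢ | A·ȳᵢ
rectangular portion | 10075.00 | 32.50 | 77.50 | 327437.50 | 780812.50
triangular portion | 3487.50 | 80.00 | 51.67 | 279000.00 | 180187.50
Σ | 13562.50 |  |  | 606437.50 | 961000.00
x̄ = 606437.50 / 13562.50 = 44.71 cm
ȳ = 961000.00 / 13562.50 = 70.86 cm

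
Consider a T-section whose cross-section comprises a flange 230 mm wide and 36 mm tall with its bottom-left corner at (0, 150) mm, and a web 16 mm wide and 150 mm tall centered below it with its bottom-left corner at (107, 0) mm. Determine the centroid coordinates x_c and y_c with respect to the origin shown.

x_c = 115.00 mm, y_c = 147.10 mm

web: A = 16 × 150 = 2400.00, centroid at (115.00, 75.00).
flange: A = 230 × 36 = 8280.00, centroid at (115.00, 168.00).
ΣA = 10680.00 mm²
ΣAx_c = (2400.00)(115.00) + (8280.00)(115.00) = 1228200.00 mm³
ΣAy_c = (2400.00)(75.00) + (8280.00)(168.00) = 1571040.00 mm³
x_c = 1228200.00 / 10680.00 = 115.00 mm
y_c = 1571040.00 / 10680.00 = 147.10 mm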